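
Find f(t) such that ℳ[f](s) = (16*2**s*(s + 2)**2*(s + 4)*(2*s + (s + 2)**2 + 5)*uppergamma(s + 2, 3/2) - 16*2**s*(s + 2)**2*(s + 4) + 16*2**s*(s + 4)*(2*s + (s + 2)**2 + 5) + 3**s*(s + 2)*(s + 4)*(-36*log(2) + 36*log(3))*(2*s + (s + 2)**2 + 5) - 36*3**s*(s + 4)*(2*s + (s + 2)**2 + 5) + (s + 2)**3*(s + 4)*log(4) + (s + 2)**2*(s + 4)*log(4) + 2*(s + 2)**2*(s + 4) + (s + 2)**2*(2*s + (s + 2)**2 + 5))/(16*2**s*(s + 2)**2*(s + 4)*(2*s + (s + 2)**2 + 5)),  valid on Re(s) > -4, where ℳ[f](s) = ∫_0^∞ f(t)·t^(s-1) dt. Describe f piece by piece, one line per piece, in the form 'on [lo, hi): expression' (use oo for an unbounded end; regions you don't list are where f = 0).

on [0, 1/2): t**4
on [1/2, 1): t**3*log(t)
on [1, 3/2): t**2*log(t)
on [3/2, oo): t**2*exp(-t)

undo the shared t-power: t**2 on [0, 1/2); t*log(t) on [1/2, 1); log(t) on [1, 3/2); …
cuts at 1/2, 1, 3/2: linearity sums the 4 kernel integrals
between 0 and 1/2 the integrand is t**4·t^(s-1)
segment [1/2, 1) carries t**3*log(t); integrate it
on [1, 3/2): add ∫ t**2*log(t)·t^(s-1) dt
segment 3/2 to ∞ holds t**2*exp(-t); add its integral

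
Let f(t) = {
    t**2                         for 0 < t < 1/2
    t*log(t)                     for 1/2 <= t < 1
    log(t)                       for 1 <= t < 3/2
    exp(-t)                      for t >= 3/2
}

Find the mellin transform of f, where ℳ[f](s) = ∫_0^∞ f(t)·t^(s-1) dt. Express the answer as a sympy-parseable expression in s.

(4*2**s*s**2*(s + 2)*(s**2 + 2*s + 1)*uppergamma(s, 3/2) - 4*2**s*s**2*(s + 2) + 4*2**s*(s + 2)*(s**2 + 2*s + 1) + 3**s*s*(s + 2)*(-4*log(2) + 4*log(3))*(s**2 + 2*s + 1) - 4*3**s*(s + 2)*(s**2 + 2*s + 1) + s**3*(s + 2)*log(4) + s**2*(s + 2)*log(4) + 2*s**2*(s + 2) + s**2*(s**2 + 2*s + 1))/(4*2**s*s**2*(s + 2)*(s**2 + 2*s + 1))
  Re(s) > -2

treat the 4 regions marked off by 1/2, 1, 3/2 separately and sum
the [0, 1/2) slice contributes ∫ t**2·t^(s-1) dt
on [1/2, 1) integrate f = t*log(t) against the kernel
on [1, 3/2): add ∫ log(t)·t^(s-1) dt
[3/2, ∞) adds the kernel integral of exp(-t)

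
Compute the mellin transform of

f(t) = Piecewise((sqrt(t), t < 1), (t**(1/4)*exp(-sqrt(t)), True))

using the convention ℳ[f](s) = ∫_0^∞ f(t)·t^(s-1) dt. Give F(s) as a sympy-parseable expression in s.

2*((2*s + 1)*uppergamma(2*s + 1/2, 1) + 1)/(2*s + 1)
  Re(s) > -1/2

strip the power substitution: t on [0, 1); sqrt(t)*exp(-t) on [1, ∞)
undo the shared t-power: sqrt(t) on [0, 1); exp(-t) on [1, ∞)
cuts at 1: linearity sums the 2 kernel integrals
on [0, 1) integrate f = sqrt(t) against the kernel
piece [1, ∞): integrate t**(1/4)*exp(-sqrt(t)) against the kernel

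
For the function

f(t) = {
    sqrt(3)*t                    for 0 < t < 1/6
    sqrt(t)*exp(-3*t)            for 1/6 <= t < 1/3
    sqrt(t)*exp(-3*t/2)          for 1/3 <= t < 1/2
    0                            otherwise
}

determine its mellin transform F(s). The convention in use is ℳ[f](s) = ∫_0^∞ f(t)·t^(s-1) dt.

6**(-s - 1/2)*(2**(s + 3/2)*(s + 1)*uppergamma(s + 1/2, 1/2) - 2**(s + 3/2)*(s + 1)*uppergamma(s + 1/2, 1) + 2**(2*s + 2)*(s + 1)*uppergamma(s + 1/2, 1/2) - 2**(2*s + 2)*(s + 1)*uppergamma(s + 1/2, 3/4) + sqrt(2))/(2*(s + 1))
  Re(s) > -1

strip the shared t-power: sqrt(3)*sqrt(t) on [0, 1/6); exp(-3*t) on [1/6, 1/3); exp(-3*t/2) on [1/3, 1/2)
strip the common scale on t: sqrt(t) on [0, 1/2); exp(-t) on [1/2, 1); exp(-t/2) on [1, 3/2)
decompose at 1/6, 1/3; ℳ[f](s) sums the 3 pieces' integrals
for t in [0, 1/6): the term is ∫ sqrt(3)*t·t^(s-1)
segment [1/6, 1/3) carries sqrt(t)*exp(-3*t); integrate it
for t in [1/3, 1/2): the term is ∫ sqrt(t)*exp(-3*t/2)·t^(s-1)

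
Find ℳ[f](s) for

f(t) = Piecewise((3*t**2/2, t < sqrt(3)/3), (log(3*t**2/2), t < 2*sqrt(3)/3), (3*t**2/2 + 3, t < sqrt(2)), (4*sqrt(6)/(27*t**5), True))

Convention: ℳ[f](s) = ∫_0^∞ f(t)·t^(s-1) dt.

back out the power substitution: 3*t/2 on [0, 1/3); log(3*t/2) on [1/3, 4/3); 3*t/2 + 3 on [4/3, 2); …
reversing the common scale on t: t on [0, 1/2); log(t) on [1/2, 2); t + 3 on [2, 3); …
cuts at sqrt(3)/3, 2*sqrt(3)/3, sqrt(2): linearity sums the 4 kernel integrals
segment [0, sqrt(3)/3) carries 3*t**2/2; integrate it
over [sqrt(3)/3, 2*sqrt(3)/3), the kernel integral of log(3*t**2/2) enters the sum
piece [2*sqrt(3)/3, sqrt(2)): integrate (3*t**2/2 + 3) against the kernel
between sqrt(2) and ∞ the integrand is 4*sqrt(6)/(27*t**5)·t^(s-1)

(-135*2**s*s**2*(s - 5)/2 + 27*2**s*s*(s/2 + 1)*(s - 5)*log(2) - 81*2**s*s*(s - 5) - 54*2**s*(s/2 + 1)*(s - 5) - sqrt(3)*6**(s/2)*s**2*(s/2 + 1) + 81*6**(s/2)*s**2*(s - 5) + 81*6**(s/2)*s*(s - 5) + 27*s**2*(s - 5)/4 + 27*s*(s/2 + 1)*(s - 5)*log(2) + (s - 5)*(27*s + 54))/(27*3**(s/2)*s**2*(s/2 + 1)*(s - 5))
  -2 < Re(s) < 5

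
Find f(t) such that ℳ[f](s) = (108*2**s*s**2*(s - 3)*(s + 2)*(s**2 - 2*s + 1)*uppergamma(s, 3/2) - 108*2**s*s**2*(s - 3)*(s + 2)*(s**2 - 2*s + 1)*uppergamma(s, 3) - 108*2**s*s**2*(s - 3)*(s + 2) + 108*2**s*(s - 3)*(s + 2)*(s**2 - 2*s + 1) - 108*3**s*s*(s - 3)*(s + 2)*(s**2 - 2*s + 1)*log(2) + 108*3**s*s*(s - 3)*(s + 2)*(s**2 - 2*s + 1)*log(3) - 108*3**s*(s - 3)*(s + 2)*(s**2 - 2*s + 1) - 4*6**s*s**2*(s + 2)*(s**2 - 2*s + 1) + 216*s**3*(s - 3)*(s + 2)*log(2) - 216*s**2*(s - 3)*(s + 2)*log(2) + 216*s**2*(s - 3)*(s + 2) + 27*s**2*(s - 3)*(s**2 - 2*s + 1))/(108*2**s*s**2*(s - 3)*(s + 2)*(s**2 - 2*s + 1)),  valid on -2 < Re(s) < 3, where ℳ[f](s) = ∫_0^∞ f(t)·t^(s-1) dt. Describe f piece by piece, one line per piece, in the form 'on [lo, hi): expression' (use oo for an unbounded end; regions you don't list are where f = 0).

f breaks at 1/2, 1, 3/2, 3 into 5 integrals to sum
on [0, 1/2) integrate f = t**2 against the kernel
segment 1/2 to 1 holds log(t)/t; add its integral
[1, 3/2) adds the kernel integral of log(t)
for t in [3/2, 3): the term is ∫ exp(-t)·t^(s-1)
[3, ∞) adds the kernel integral of t**(-3)

on [0, 1/2): t**2
on [1/2, 1): log(t)/t
on [1, 3/2): log(t)
on [3/2, 3): exp(-t)
on [3, oo): t**(-3)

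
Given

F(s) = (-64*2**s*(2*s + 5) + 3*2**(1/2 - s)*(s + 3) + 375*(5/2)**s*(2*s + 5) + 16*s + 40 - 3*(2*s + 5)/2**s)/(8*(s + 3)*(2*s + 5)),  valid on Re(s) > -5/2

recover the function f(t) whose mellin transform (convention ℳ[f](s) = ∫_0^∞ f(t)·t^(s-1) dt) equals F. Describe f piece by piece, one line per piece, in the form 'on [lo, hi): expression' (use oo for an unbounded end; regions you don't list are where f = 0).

on [0, 1/2): 3*t**(5/2)/2
on [1/2, 1): 3*t**3
on [1, 2): 2*t**3
on [2, 5/2): 3*t**3

summing 4 kernel integrals split by 1/2, 1, 2 yields ℳ[f](s)
piece [0, 1/2): integrate 3*t**(5/2)/2 against the kernel
segment [1/2, 1) carries 3*t**3; integrate it
on [1, 2): add ∫ 2*t**3·t^(s-1) dt
piece [2, 5/2): integrate 3*t**3 against the kernel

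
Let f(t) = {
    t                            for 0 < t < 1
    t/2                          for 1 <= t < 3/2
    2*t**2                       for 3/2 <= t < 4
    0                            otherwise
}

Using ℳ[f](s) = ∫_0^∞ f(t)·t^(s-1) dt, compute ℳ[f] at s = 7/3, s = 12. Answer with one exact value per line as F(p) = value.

F(7/3) = -3807*2**(2/3)*3**(1/3)/4160 + 3/20 + 1536*2**(2/3)/13
F(12) = 1786704802605/46592

linearity at 1, 3/2 turns ℳ[f](s) into 3 summed integrals
segment [0, 1) carries t; integrate it
segment [1, 3/2) carries t/2; integrate it
∫ over [3/2, 4) of 2*t**2·t^(s-1) joins the sum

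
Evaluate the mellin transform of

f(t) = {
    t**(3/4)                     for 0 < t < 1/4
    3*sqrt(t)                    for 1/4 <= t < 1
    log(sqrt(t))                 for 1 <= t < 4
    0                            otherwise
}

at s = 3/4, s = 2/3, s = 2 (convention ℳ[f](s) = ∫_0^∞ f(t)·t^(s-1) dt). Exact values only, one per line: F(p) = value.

F(3/4) = sqrt(2)*(-748 + 960*log(2) + 607*sqrt(2))/360
F(2/3) = -9*2**(1/3)/4 - 9*2**(2/3)/28 + 3*2**(1/6)/34 + 3*2**(1/3)*log(2) + 207/56
F(2) = -57/80 + sqrt(2)/176 + 8*log(2)

undo the power substitution: t**(3/2) on [0, 1/2); 3*t on [1/2, 1); log(t) on [1, 2)
summing 3 kernel integrals split by 1/4, 1 yields ℳ[f](s)
segment [0, 1/4) carries t**(3/4); integrate it
segment 1/4 to 1 holds 3*sqrt(t); add its integral
piece [1, 4): integrate log(sqrt(t)) against the kernel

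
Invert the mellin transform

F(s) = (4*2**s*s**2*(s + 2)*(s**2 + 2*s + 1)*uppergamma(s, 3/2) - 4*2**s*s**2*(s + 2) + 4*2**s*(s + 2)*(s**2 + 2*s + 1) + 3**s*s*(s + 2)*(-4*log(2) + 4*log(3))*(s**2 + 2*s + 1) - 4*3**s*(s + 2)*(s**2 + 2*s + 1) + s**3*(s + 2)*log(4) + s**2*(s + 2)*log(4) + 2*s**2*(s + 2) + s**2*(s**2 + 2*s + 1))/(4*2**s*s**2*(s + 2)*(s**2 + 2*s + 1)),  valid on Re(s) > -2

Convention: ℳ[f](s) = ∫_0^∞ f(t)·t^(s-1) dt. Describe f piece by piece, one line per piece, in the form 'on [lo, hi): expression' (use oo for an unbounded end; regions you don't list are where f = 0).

on [0, 1/2): t**2
on [1/2, 1): t*log(t)
on [1, 3/2): log(t)
on [3/2, oo): exp(-t)

summing 4 kernel integrals split by 1/2, 1, 3/2 yields ℳ[f](s)
between 0 and 1/2 the integrand is t**2·t^(s-1)
over [1/2, 1), the kernel integral of t*log(t) enters the sum
segment 1 to 3/2 holds log(t); add its integral
∫ over [3/2, ∞) of exp(-t)·t^(s-1) joins the sum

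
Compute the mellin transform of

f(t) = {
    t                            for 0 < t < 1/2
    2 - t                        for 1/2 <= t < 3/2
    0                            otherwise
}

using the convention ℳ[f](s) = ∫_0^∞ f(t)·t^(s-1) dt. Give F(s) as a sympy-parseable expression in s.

(3**s*s + 4*3**s - 2*s - 4)/(2*2**s*s*(s + 1))
  Re(s) > -1

decompose at 1/2; ℳ[f](s) sums the 2 pieces' integrals
∫ t·t^(s-1) over [0, 1/2)
over [1/2, 3/2), the kernel integral of (2 - t) enters the sum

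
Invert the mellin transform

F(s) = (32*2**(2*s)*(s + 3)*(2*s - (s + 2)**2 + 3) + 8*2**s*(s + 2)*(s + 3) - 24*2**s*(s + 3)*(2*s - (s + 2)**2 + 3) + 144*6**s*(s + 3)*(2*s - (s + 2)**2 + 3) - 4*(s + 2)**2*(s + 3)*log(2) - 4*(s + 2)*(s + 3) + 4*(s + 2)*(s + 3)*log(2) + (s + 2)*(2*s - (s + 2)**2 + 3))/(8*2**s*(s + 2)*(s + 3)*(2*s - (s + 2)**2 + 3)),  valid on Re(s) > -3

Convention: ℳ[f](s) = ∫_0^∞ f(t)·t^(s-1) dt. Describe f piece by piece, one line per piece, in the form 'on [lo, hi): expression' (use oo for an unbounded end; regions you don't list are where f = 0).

the shared t-power comes off first: t on [0, 1/2); log(t)/t on [1/2, 1); 3 on [1, 2); …
along the cuts 1/2, 1, 2, ℳ[f](s) splits into 4 integrals
∫ over [0, 1/2) of t**3·t^(s-1) joins the sum
for t in [1/2, 1): the term is ∫ t*log(t)·t^(s-1)
segment 1 to 2 holds 3*t**2; add its integral
∫ 2*t**2·t^(s-1) over [2, 3)

on [0, 1/2): t**3
on [1/2, 1): t*log(t)
on [1, 2): 3*t**2
on [2, 3): 2*t**2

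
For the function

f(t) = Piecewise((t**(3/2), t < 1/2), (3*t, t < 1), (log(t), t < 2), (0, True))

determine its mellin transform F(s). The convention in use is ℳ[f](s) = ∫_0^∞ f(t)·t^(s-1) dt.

(-2*2**(2*s)*(s + 1)*(2*s + 3) + 6*2**s*s**2*(2*s + 3) + 2*2**s*(s + 1)*(2*s + 3) + 4**s*s*(s + 1)*(2*s + 3)*log(4) + sqrt(2)*s**2*(s + 1) - 3*s**2*(2*s + 3))/(2*2**s*s**2*(s + 1)*(2*s + 3))
  Re(s) > -3/2

integrate the 3 segments split at 1/2, 1, then add the results
∫ over [0, 1/2) of t**(3/2)·t^(s-1) joins the sum
∫ over [1/2, 1) of 3*t·t^(s-1) joins the sum
between 1 and 2 the integrand is log(t)·t^(s-1)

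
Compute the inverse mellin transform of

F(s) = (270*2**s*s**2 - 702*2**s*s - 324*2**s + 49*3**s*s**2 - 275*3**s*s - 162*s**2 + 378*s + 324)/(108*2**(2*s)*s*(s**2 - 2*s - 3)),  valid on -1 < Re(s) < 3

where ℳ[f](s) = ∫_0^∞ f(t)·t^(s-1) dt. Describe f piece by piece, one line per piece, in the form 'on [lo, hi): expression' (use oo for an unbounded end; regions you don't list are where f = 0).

undo the common scale on t: t on [0, 1/2); 2*t + 1 on [1/2, 1); t/2 on [1, 3/2); …
cuts at 1/4, 1/2, 3/4: linearity sums the 4 kernel integrals
segment [0, 1/4) carries 2*t; integrate it
segment [1/4, 1/2) carries (4*t + 1); integrate it
on [1/2, 3/4) integrate f = t against the kernel
segment 3/4 to ∞ holds 1/(8*t**3); add its integral

on [0, 1/4): 2*t
on [1/4, 1/2): 4*t + 1
on [1/2, 3/4): t
on [3/4, oo): 1/(8*t**3)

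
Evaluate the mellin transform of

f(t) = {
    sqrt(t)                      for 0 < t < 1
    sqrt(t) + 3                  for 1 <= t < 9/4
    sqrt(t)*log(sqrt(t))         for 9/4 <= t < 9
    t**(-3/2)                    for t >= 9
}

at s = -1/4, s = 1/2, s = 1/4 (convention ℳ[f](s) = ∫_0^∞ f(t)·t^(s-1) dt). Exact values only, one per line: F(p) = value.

back out the power substitution: t on [0, 1); t + 3 on [1, 3/2); t*log(t) on [3/2, 3); …
split f at 1, 9/4, 9: ℳ[f](s) collects 4 kernel integrals
piece [0, 1): integrate sqrt(t) against the kernel
∫ over [1, 9/4) of (sqrt(t) + 3)·t^(s-1) joins the sum
[9/4, 9) adds the kernel integral of sqrt(t)*log(sqrt(t))
segment [9, ∞) carries t**(-3/2); integrate it

F(-1/4) = -4532*sqrt(3)/567 + 2*sqrt(6) + log(2**(2*sqrt(6))*3**(-2*sqrt(6) + 4*sqrt(3))) + 12
F(1/2) = 9*log(2)/4 + 143/72 + 27*log(3)/4
F(1/4) = -12 - 356*sqrt(3)/135 + log(2**(sqrt(6))*3**(-sqrt(6) + 4*sqrt(3))) + 23*sqrt(6)/3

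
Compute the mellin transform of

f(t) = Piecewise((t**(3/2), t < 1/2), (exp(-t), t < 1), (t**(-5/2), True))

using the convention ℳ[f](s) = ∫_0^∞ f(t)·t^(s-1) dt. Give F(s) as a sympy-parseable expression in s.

treat the 3 regions marked off by 1/2, 1 separately and sum
on [0, 1/2): add ∫ t**(3/2)·t^(s-1) dt
between 1/2 and 1 the integrand is exp(-t)·t^(s-1)
on [1, ∞): add ∫ t**(-5/2)·t^(s-1) dt

(2*2**s*(2*s - 5)*(2*s + 3)*uppergamma(s, 1/2) - 2*2**s*(2*s - 5)*(2*s + 3)*uppergamma(s, 1) - 4*2**s*(2*s + 3) + sqrt(2)*(2*s - 5))/(2*2**s*(2*s - 5)*(2*s + 3))
  -3/2 < Re(s) < 5/2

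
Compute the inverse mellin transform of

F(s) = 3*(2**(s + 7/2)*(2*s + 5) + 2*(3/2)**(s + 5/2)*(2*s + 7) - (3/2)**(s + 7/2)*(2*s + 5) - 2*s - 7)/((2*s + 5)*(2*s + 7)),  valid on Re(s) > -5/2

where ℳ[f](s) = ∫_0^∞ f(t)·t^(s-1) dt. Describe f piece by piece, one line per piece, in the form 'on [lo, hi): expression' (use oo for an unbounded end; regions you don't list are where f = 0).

on [0, 1): 3*t**(5/2)/2
on [1, 3/2): 3*t**(5/2)
on [3/2, 2): 3*t**(7/2)/2

slice at 1, 3/2, transform all 3 pieces, and sum them
∫ over [0, 1) of 3*t**(5/2)/2·t^(s-1) joins the sum
on [1, 3/2) integrate f = 3*t**(5/2) against the kernel
segment [3/2, 2) carries 3*t**(7/2)/2; integrate it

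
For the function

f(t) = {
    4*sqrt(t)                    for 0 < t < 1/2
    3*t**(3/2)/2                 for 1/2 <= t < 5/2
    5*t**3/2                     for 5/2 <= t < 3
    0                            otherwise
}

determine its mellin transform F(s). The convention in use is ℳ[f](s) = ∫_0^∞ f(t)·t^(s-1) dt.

integrate the 3 segments split at 1/2, 5/2, then add the results
the [0, 1/2) slice contributes ∫ 4*sqrt(t)·t^(s-1) dt
segment [1/2, 5/2) carries 3*t**(3/2)/2; integrate it
piece [5/2, 3): integrate 5*t**3/2 against the kernel

(-6*2**(-s - 3/2)*(s + 3)*(2*s + 1) + 16*2**(-s - 1/2)*(s + 3)*(2*s + 3) + 5*3**(s + 3)*(2*s + 1)*(2*s + 3) + 6*(5/2)**(s + 3/2)*(s + 3)*(2*s + 1) - 5*(5/2)**(s + 3)*(2*s + 1)*(2*s + 3))/(2*(s + 3)*(2*s + 1)*(2*s + 3))
  Re(s) > -1/2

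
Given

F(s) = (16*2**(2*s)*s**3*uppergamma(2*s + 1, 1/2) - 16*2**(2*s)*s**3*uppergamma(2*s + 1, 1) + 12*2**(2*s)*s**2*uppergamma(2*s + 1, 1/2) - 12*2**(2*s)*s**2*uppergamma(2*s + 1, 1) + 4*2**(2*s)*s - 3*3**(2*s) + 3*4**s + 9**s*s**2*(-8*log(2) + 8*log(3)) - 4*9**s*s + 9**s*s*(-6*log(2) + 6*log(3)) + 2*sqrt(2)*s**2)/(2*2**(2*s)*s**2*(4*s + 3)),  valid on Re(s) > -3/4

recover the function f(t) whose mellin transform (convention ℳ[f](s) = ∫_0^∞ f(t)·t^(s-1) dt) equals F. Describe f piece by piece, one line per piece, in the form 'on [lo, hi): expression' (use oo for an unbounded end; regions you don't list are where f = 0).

strip the shared t-power: t**(1/4) on [0, 1/4); exp(-sqrt(t)) on [1/4, 1); log(sqrt(t))/sqrt(t) on [1, 9/4)
remove the power substitution first: sqrt(t) on [0, 1/2); exp(-t) on [1/2, 1); log(t)/t on [1, 3/2)
along the cuts 1/4, 1, ℳ[f](s) splits into 3 integrals
∫ t**(3/4)·t^(s-1) over [0, 1/4)
between 1/4 and 1 the integrand is sqrt(t)*exp(-sqrt(t))·t^(s-1)
on [1, 9/4): add ∫ log(sqrt(t))·t^(s-1) dt

on [0, 1/4): t**(3/4)
on [1/4, 1): sqrt(t)*exp(-sqrt(t))
on [1, 9/4): log(sqrt(t))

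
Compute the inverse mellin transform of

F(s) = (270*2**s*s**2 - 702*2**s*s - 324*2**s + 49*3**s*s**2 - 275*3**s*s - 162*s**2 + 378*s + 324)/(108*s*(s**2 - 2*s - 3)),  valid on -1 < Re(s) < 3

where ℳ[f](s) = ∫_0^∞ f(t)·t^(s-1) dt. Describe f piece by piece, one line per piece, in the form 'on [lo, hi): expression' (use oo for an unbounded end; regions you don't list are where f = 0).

remove the common scale on t first: t on [0, 1/2); 2*t + 1 on [1/2, 1); t/2 on [1, 3/2); …
along the cuts 1, 2, 3, ℳ[f](s) splits into 4 integrals
∫ t/2·t^(s-1) over [0, 1)
over [1, 2), the kernel integral of (t + 1) enters the sum
segment 2 to 3 holds t/4; add its integral
segment [3, ∞) carries 8/t**3; integrate it

on [0, 1): t/2
on [1, 2): t + 1
on [2, 3): t/4
on [3, oo): 8/t**3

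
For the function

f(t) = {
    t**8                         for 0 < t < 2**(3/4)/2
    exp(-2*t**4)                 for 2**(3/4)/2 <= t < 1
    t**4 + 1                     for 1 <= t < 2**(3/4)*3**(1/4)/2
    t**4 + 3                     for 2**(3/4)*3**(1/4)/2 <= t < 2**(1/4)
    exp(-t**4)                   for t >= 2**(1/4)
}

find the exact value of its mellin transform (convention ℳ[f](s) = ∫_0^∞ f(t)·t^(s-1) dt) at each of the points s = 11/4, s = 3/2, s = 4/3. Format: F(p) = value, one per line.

reversing the power substitution: t**4 on [0, sqrt(2)/2); exp(-2*t**2) on [sqrt(2)/2, 1); t**2 + 1 on [1, sqrt(6)/2); …
peel off the power substitution: t**2 on [0, 1/2); exp(-2*t) on [1/2, 1); t + 1 on [1, 3/2); …
the 5 pieces separated at 2**(3/4)/2, 1, 2**(3/4)*3**(1/4)/2, 2**(1/4) each add one integral
∫ t**8·t^(s-1) over [0, 2**(3/4)/2)
segment 2**(3/4)/2 to 1 holds exp(-2*t**4); add its integral
the [1, 2**(3/4)*3**(1/4)/2) slice contributes ∫ (t**4 + 1)·t^(s-1) dt
segment 2**(3/4)*3**(1/4)/2 to 2**(1/4) holds (t**4 + 3); add its integral
the [2**(1/4), ∞) slice contributes ∫ exp(-t**4)·t^(s-1) dt

F(11/4) = 2**(5/16)*(-37152*3**(11/16) - 26144*2**(11/16) - 12771*uppergamma(11/16, 2) + 1188 + 12771*2**(11/16)*uppergamma(11/16, 2) + 12771*uppergamma(11/16, 1) + 141728*2**(3/8))/102168
F(3/2) = 2**(5/8)*(-3344*3**(3/8) - 2128*2**(3/8) - 627*uppergamma(3/8, 2) + 627*2**(3/8)*uppergamma(3/8, 2) + 66 + 627*uppergamma(3/8, 1) + 5928*2**(3/4))/5016
F(4/3) = 2**(2/3)*(-168*3**(1/3) - 105*2**(1/3) - 28*uppergamma(1/3, 2) + 28*2**(1/3)*uppergamma(1/3, 2) + 3 + 28*uppergamma(1/3, 1) + 294*2**(2/3))/224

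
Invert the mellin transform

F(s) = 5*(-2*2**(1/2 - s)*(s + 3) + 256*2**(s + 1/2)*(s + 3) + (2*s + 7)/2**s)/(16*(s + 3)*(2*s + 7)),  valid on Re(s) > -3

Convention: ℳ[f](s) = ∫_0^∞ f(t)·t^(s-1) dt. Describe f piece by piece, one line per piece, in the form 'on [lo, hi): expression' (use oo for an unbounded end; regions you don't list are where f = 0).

along the cuts 1/2, ℳ[f](s) splits into 2 integrals
piece [0, 1/2): integrate 5*t**3/2 against the kernel
between 1/2 and 2 the integrand is 5*t**(7/2)·t^(s-1)

on [0, 1/2): 5*t**3/2
on [1/2, 2): 5*t**(7/2)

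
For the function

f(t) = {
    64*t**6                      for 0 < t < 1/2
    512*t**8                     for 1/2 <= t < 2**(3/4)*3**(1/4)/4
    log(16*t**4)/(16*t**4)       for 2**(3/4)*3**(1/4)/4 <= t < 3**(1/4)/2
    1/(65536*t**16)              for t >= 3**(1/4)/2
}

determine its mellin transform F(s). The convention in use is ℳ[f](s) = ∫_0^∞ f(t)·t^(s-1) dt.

strip the common scale on t: t**6 on [0, 1); 2*t**8 on [1, 2**(3/4)*3**(1/4)/2); log(t**4)/t**4 on [2**(3/4)*3**(1/4)/2, 3**(1/4)); …
invert the power substitution to get t**3 on [0, 1); 2*t**4 on [1, sqrt(6)/2); log(t**2)/t**2 on [sqrt(6)/2, sqrt(3)); …
the power substitution comes off first: t**(3/2) on [0, 1); 2*t**2 on [1, 3/2); log(t)/t on [3/2, 3); …
treat the 4 regions marked off by 1/2, 2**(3/4)*3**(1/4)/4, 3**(1/4)/2 separately and sum
[0, 1/2) adds the kernel integral of 64*t**6
for t in [1/2, 2**(3/4)*3**(1/4)/4): the term is ∫ 512*t**8·t^(s-1)
∫ over [2**(3/4)*3**(1/4)/4, 3**(1/4)/2) of log(16*t**4)/(16*t**4)·t^(s-1) joins the sum
segment [3**(1/4)/2, ∞) carries 1/(65536*t**16); integrate it

(324*2**(s/4)*(s/4 - 4)*(s/4 + 2)*(s**2/16 - s/2 + 1) - 324*2**(s/4)*(s/4 - 4)*(s/2 + 3)*(s**2/16 - s/2 + 1) - 27*3**(s/4)*s*(s/4 - 4)*(s/4 + 2)*(s/2 + 3)*log(3) + 27*3**(s/4)*s*(s/4 - 4)*(s/4 + 2)*(s/2 + 3)*log(2) - 108*3**(s/4)*(s/4 - 4)*(s/4 + 2)*(s/2 + 3)*log(2) + 108*3**(s/4)*(s/4 - 4)*(s/4 + 2)*(s/2 + 3) + 108*3**(s/4)*(s/4 - 4)*(s/4 + 2)*(s/2 + 3)*log(3) + 729*3**(s/4)*(s/4 - 4)*(s/2 + 3)*(s**2/16 - s/2 + 1) + 27*6**(s/4)*s*(s/4 - 4)*(s/4 + 2)*(s/2 + 3)*log(3)/2 - 54*6**(s/4)*(s/4 - 4)*(s/4 + 2)*(s/2 + 3)*log(3) - 54*6**(s/4)*(s/4 - 4)*(s/4 + 2)*(s/2 + 3) - 2*6**(s/4)*(s/4 + 2)*(s/2 + 3)*(s**2/16 - s/2 + 1))/(648*2**(5*s/4)*(s/4 - 4)*(s/4 + 2)*(s/2 + 3)*(s**2/16 - s/2 + 1))
  -6 < Re(s) < 16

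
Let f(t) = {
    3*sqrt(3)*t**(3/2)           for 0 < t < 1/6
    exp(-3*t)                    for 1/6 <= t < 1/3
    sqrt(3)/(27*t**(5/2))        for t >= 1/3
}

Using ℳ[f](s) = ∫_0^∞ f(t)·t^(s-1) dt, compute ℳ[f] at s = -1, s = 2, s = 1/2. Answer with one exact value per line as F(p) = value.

F(-1) = -3*expint(2, 1) + 6/7 + 6*expint(2, 1/2) + 3*sqrt(2)
F(2) = -2*exp(-1)/9 + sqrt(2)/504 + exp(-1/2)/6 + 2/9
F(1/2) = sqrt(3)*(-8*sqrt(pi)*erfc(1) + 8*sqrt(pi)*erfc(sqrt(2)/2) + 5)/24

invert the common scale on t to get t**(3/2) on [0, 1/2); exp(-t) on [1/2, 1); t**(-5/2) on [1, ∞)
split f at 1/6, 1/3: ℳ[f](s) collects 3 kernel integrals
segment 0 to 1/6 holds 3*sqrt(3)*t**(3/2); add its integral
between 1/6 and 1/3 the integrand is exp(-3*t)·t^(s-1)
for t in [1/3, ∞): the term is ∫ sqrt(3)/(27*t**(5/2))·t^(s-1)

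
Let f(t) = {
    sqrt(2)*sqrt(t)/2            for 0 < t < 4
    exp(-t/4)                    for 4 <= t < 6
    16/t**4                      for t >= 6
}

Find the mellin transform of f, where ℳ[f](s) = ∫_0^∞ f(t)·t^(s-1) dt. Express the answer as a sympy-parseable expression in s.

2**s*(2**s*(s - 4)*(2*s + 1)*uppergamma(s, 1) - 2**s*(s - 4)*(2*s + 1)*uppergamma(s, 3/2) + 2*2**(s + 1/2)*(s - 4) - 3**s*(2*s + 1)/81)/((s - 4)*(2*s + 1))
  -1/2 < Re(s) < 4

reversing the common scale on t: sqrt(t) on [0, 2); exp(-t/2) on [2, 3); t**(-4) on [3, ∞)
summing 3 kernel integrals split by 4, 6 yields ℳ[f](s)
the [0, 4) slice contributes ∫ sqrt(2)*sqrt(t)/2·t^(s-1) dt
∫ exp(-t/4)·t^(s-1) over [4, 6)
∫ 16/t**4·t^(s-1) over [6, ∞)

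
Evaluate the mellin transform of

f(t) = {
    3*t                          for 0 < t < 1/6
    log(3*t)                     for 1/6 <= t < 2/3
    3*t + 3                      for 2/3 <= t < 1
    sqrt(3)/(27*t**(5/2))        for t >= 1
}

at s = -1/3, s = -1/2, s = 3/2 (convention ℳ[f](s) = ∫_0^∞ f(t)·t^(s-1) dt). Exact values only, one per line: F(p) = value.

F(-1/3) = -log(2**(3*12**(1/3)/2 + 3*6**(1/3))) - 9/2 - 3*12**(1/3)/2 + 2*sqrt(3)/153 + 39*6**(1/3)/4
F(-1/2) = sqrt(6)*(-486*log(2) + sqrt(2) + 648)/162
F(3/2) = sqrt(6)*(-1139 + 30*sqrt(2) + 270*log(2) + 864*sqrt(6))/1620

remove the common scale on t first: 3*t/2 on [0, 1/3); log(3*t/2) on [1/3, 4/3); 3*t/2 + 3 on [4/3, 2); …
remove the common scale on t first: t on [0, 1/2); log(t) on [1/2, 2); t + 3 on [2, 3); …
decompose at 1/6, 2/3, 1; ℳ[f](s) sums the 4 pieces' integrals
∫ 3*t·t^(s-1) over [0, 1/6)
between 1/6 and 2/3 the integrand is log(3*t)·t^(s-1)
the [2/3, 1) slice contributes ∫ (3*t + 3)·t^(s-1) dt
piece [1, ∞): integrate sqrt(3)/(27*t**(5/2)) against the kernel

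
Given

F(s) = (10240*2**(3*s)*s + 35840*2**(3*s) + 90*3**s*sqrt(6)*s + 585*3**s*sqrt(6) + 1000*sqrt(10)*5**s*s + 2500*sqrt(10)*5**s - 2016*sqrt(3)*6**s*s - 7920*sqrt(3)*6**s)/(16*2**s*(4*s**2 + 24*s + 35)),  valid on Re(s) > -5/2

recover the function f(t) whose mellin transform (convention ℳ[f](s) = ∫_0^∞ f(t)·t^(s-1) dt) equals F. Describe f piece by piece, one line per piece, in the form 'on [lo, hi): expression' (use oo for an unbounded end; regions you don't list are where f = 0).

integrate the 4 segments split at 3/2, 5/2, 3, then add the results
segment [0, 3/2) carries 5*t**(5/2); integrate it
[3/2, 5/2) adds the kernel integral of 5*t**(7/2)/2
over [5/2, 3), the kernel integral of t**(7/2)/2 enters the sum
segment 3 to 4 holds 5*t**(5/2); add its integral

on [0, 3/2): 5*t**(5/2)
on [3/2, 5/2): 5*t**(7/2)/2
on [5/2, 3): t**(7/2)/2
on [3, 4): 5*t**(5/2)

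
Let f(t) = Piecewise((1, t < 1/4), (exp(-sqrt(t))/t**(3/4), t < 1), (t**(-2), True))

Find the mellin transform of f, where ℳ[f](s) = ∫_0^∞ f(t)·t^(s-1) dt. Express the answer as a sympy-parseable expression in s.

(-2**(1 - 2*s) + 2*s**2*uppergamma(2*s - 3/2, 1/2) - 2*s**2*uppergamma(2*s - 3/2, 1) - 4*s*uppergamma(2*s - 3/2, 1/2) + 4*s*uppergamma(2*s - 3/2, 1) - s + s/4**s)/(s*(s - 2))
  0 < Re(s) < 2

undo the shared t-power: t on [0, 1/4); t**(1/4)*exp(-sqrt(t)) on [1/4, 1); 1/t on [1, ∞)
undo the power substitution: t**2 on [0, 1/2); sqrt(t)*exp(-t) on [1/2, 1); t**(-2) on [1, ∞)
peel off the shared t-power: t**(3/2) on [0, 1/2); exp(-t) on [1/2, 1); t**(-5/2) on [1, ∞)
treat the 3 regions marked off by 1/4, 1 separately and sum
the [0, 1/4) slice contributes ∫ 1·t^(s-1) dt
piece [1/4, 1): integrate exp(-sqrt(t))/t**(3/4) against the kernel
between 1 and ∞ the integrand is t**(-2)·t^(s-1)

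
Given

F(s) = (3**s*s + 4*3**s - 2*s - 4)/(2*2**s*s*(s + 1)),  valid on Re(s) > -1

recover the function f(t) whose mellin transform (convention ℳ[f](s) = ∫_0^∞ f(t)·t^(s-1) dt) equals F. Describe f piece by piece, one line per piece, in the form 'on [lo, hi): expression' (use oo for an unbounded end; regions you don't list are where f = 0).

on [0, 1/2): t
on [1/2, 3/2): 2 - t

f breaks at 1/2 into 2 integrals to sum
segment 0 to 1/2 holds t; add its integral
∫ (2 - t)·t^(s-1) over [1/2, 3/2)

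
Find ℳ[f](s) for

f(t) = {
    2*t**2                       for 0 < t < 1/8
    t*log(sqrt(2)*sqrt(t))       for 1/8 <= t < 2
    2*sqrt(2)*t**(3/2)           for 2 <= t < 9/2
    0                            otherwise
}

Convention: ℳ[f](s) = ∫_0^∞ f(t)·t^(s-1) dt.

(-512*2**(4*s)*(s + 1)**2*(s + 2) + 64*2**(4*s)*(s + 1)*(s + 2)*(2*s + 3)*log(2) - 32*2**(4*s)*(s + 2)*(2*s + 3) + 1728*6**(2*s)*(s + 1)**2*(s + 2) + (s + 1)**2*(2*s + 3) + 4*(s + 1)*(s + 2)*(2*s + 3)*log(2) + 2*(s + 2)*(2*s + 3))/(32*2**(3*s)*(s + 1)**2*(s + 2)*(2*s + 3))
  Re(s) > -2

reversing the shared t-power: 2*t on [0, 1/8); log(sqrt(2)*sqrt(t)) on [1/8, 2); 2*sqrt(2)*sqrt(t) on [2, 9/2)
the common scale on t comes off first: t on [0, 1/4); log(sqrt(t)) on [1/4, 4); 2*sqrt(t) on [4, 9)
the power substitution comes off first: t**2 on [0, 1/2); log(t) on [1/2, 2); 2*t on [2, 3)
cuts at 1/8, 2: linearity sums the 3 kernel integrals
∫ 2*t**2·t^(s-1) over [0, 1/8)
piece [1/8, 2): integrate t*log(sqrt(2)*sqrt(t)) against the kernel
the [2, 9/2) slice contributes ∫ 2*sqrt(2)*t**(3/2)·t^(s-1) dt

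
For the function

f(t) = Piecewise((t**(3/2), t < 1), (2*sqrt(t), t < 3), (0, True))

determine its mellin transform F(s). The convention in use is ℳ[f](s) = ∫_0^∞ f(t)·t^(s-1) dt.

integrate the 2 segments split at 1, then add the results
∫ over [0, 1) of t**(3/2)·t^(s-1) joins the sum
on [1, 3) integrate f = 2*sqrt(t) against the kernel

(4*sqrt(3)*3**s*(2*s + 3) - 4*s - 10)/((2*s + 1)*(2*s + 3))
  Re(s) > -3/2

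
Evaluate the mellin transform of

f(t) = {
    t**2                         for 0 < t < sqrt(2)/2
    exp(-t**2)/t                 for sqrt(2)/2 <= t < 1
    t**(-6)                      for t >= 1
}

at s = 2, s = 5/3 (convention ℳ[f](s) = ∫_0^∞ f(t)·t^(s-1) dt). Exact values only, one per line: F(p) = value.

reversing the shared t-power: t**3 on [0, sqrt(2)/2); exp(-t**2) on [sqrt(2)/2, 1); t**(-5) on [1, ∞)
the power substitution comes off first: t**(3/2) on [0, 1/2); exp(-t) on [1/2, 1); t**(-5/2) on [1, ∞)
the 3 pieces separated at sqrt(2)/2, 1 each add one integral
for t in [0, sqrt(2)/2): the term is ∫ t**2·t^(s-1)
∫ exp(-t**2)/t·t^(s-1) over [sqrt(2)/2, 1)
piece [1, ∞): integrate t**(-6) against the kernel

F(2) = -sqrt(pi)*erfc(1)/2 + sqrt(pi)*erfc(sqrt(2)/2)/2 + 5/16
F(5/3) = -uppergamma(1/3, 1)/2 + 3*2**(1/6)/44 + 3/13 + uppergamma(1/3, 1/2)/2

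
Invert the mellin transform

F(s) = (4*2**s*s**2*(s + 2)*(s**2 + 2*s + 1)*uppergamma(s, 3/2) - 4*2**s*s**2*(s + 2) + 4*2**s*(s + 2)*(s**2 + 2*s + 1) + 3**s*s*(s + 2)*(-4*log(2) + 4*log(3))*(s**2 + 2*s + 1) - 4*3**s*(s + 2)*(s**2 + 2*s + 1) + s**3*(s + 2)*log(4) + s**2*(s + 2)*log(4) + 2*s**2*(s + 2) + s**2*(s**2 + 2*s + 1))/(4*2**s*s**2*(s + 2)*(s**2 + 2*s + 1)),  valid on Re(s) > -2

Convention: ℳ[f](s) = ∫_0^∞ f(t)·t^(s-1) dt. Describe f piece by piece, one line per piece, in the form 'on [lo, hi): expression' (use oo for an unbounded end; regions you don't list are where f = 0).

on [0, 1/2): t**2
on [1/2, 1): t*log(t)
on [1, 3/2): log(t)
on [3/2, oo): exp(-t)

summing 4 kernel integrals split by 1/2, 1, 3/2 yields ℳ[f](s)
between 0 and 1/2 the integrand is t**2·t^(s-1)
[1/2, 1) adds the kernel integral of t*log(t)
segment 1 to 3/2 holds log(t); add its integral
on [3/2, ∞): add ∫ exp(-t)·t^(s-1) dt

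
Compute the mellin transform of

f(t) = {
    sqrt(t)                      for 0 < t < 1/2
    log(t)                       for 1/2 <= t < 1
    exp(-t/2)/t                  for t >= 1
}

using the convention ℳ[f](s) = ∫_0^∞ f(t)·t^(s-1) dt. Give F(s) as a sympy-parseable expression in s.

(2*2**(2*s)*s**3*uppergamma(s - 1, 1/2) - 4*2**s*s - 2*2**s + 4**s*s**2*uppergamma(s - 1, 1/2) + 4*s**2*log(2) + 2*sqrt(2)*s**2 + s*log(4) + 4*s + 2)/(2*2**s*s**2*(2*s + 1))
  Re(s) > -1/2

the shared t-power comes off first: t**(3/2) on [0, 1/2); t*log(t) on [1/2, 1); exp(-t/2) on [1, ∞)
breakpoints 1/2, 1: one integral from each of the 3 segments
∫ over [0, 1/2) of sqrt(t)·t^(s-1) joins the sum
∫ log(t)·t^(s-1) over [1/2, 1)
over [1, ∞), the kernel integral of exp(-t/2)/t enters the sum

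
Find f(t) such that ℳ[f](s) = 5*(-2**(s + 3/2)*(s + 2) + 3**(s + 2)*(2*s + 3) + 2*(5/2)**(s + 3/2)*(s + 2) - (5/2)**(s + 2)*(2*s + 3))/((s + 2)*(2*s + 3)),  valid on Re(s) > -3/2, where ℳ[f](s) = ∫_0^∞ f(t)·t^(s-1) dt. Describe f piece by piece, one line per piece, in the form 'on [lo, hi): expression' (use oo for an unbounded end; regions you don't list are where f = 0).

on [0, 2): 5*t**(3/2)/2
on [2, 5/2): 5*t**(3/2)
on [5/2, 3): 5*t**2

treat the 3 regions marked off by 2, 5/2 separately and sum
the [0, 2) slice contributes ∫ 5*t**(3/2)/2·t^(s-1) dt
segment [2, 5/2) carries 5*t**(3/2); integrate it
on [5/2, 3): add ∫ 5*t**2·t^(s-1) dt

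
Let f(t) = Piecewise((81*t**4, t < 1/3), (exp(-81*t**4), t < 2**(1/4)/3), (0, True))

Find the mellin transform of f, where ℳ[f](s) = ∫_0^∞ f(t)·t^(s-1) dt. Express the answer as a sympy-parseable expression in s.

((s + 4)*uppergamma(s/4, 1) - (s + 4)*uppergamma(s/4, 2) + 4)/(4*3**s*(s + 4))
  Re(s) > -4

remove the common scale on t first: t**4 on [0, 1); exp(-t**4) on [1, 2**(1/4))
back out the power substitution: t**2 on [0, 1); exp(-t**2) on [1, sqrt(2))
undo the power substitution: t on [0, 1); exp(-t) on [1, 2)
cuts at 1/3: linearity sums the 2 kernel integrals
on [0, 1/3): add ∫ 81*t**4·t^(s-1) dt
for t in [1/3, 2**(1/4)/3): the term is ∫ exp(-81*t**4)·t^(s-1)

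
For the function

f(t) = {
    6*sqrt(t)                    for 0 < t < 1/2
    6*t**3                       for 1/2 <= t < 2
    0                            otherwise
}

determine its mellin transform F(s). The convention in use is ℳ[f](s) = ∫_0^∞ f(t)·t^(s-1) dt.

linearity at 1/2 turns ℳ[f](s) into 2 summed integrals
segment [0, 1/2) carries 6*sqrt(t); integrate it
for t in [1/2, 2): the term is ∫ 6*t**3·t^(s-1)

3*(64*2**s*(2*s + 1) + 8*2**(1/2 - s)*(s + 3) - (2*s + 1)/2**s)/(4*(s + 3)*(2*s + 1))
  Re(s) > -1/2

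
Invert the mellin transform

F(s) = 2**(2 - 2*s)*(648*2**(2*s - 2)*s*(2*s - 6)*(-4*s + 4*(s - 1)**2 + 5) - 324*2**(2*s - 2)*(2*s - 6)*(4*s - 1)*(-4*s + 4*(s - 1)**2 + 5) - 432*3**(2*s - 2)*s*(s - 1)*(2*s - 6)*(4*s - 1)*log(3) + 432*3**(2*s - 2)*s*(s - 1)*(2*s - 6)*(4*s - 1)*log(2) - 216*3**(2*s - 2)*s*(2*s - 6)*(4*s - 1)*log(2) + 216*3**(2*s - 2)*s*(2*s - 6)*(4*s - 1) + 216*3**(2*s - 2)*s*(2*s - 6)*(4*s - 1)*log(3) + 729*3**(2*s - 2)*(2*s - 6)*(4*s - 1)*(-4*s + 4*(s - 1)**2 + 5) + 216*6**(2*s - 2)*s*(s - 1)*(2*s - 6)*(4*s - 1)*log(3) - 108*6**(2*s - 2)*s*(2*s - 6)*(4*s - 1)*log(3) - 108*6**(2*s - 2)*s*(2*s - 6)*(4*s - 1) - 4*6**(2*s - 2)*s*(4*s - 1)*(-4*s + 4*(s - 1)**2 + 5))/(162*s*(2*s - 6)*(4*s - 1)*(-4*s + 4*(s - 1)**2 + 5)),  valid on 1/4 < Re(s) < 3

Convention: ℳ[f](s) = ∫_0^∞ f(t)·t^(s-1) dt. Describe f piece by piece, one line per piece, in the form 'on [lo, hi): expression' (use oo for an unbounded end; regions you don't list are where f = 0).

peel off the shared t-power: t**(3/4) on [0, 1); 2*t on [1, 9/4); log(sqrt(t))/sqrt(t) on [9/4, 9); …
reversing the power substitution: t**(3/2) on [0, 1); 2*t**2 on [1, 3/2); log(t)/t on [3/2, 3); …
along the cuts 1, 9/4, 9, ℳ[f](s) splits into 4 integrals
over [0, 1), the kernel integral of t**(-1/4) enters the sum
[1, 9/4) adds the kernel integral of 2
the [9/4, 9) slice contributes ∫ log(sqrt(t))/t**(3/2)·t^(s-1) dt
segment [9, ∞) carries t**(-3); integrate it

on [0, 1): t**(-1/4)
on [1, 9/4): 2
on [9/4, 9): log(sqrt(t))/t**(3/2)
on [9, oo): t**(-3)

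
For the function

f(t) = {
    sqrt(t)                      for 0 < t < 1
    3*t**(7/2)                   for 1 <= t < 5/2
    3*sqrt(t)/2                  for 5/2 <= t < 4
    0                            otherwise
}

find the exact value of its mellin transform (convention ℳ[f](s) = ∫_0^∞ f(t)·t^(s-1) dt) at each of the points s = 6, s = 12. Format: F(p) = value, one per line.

F(6) = 72609375*sqrt(10)/126464 + 466904/247
F(12) = 87919921875*sqrt(10)/1015808 + 3120562088/775

treat the 3 regions marked off by 1, 5/2 separately and sum
∫ sqrt(t)·t^(s-1) over [0, 1)
segment [1, 5/2) carries 3*t**(7/2); integrate it
between 5/2 and 4 the integrand is 3*sqrt(t)/2·t^(s-1)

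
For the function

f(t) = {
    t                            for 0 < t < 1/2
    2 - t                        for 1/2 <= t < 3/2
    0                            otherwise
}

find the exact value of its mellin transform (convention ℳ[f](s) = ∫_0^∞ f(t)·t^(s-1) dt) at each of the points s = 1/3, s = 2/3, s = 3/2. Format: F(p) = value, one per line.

linearity at 1/2 turns ℳ[f](s) into 2 summed integrals
∫ t·t^(s-1) over [0, 1/2)
for t in [1/2, 3/2): the term is ∫ (2 - t)·t^(s-1)

F(1/3) = 3*2**(2/3)*(-14 + 13*3**(1/3))/16
F(2/3) = 3*2**(1/3)*(-8 + 7*3**(2/3))/20
F(3/2) = sqrt(2)*(-14 + 33*sqrt(3))/60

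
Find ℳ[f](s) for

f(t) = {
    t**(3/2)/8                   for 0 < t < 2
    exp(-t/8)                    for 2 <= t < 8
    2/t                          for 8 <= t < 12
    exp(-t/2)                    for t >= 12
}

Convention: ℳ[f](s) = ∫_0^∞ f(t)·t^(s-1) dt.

2**(2*s)*(12*24**s*(s - 1)*(2*s + 3)*uppergamma(s, 1/4) - 12*24**s*(s - 1)*(2*s + 3)*uppergamma(s, 1) - 3*24**s*(2*s + 3) + 2*36**s*(2*s + 3) + 12*6**s*(s - 1)*(2*s + 3)*uppergamma(s, 6) + 6*sqrt(2)*6**s*(s - 1))/(12*12**s*(s - 1)*(2*s + 3))
  Re(s) > -3/2

the common scale on t comes off first: sqrt(2)*t**(3/2)/4 on [0, 1); exp(-t/4) on [1, 4); 1/t on [4, 6); …
the common scale on t comes off first: t**(3/2) on [0, 1/2); exp(-t/2) on [1/2, 2); 1/(2*t) on [2, 3); …
cuts at 2, 8, 12: linearity sums the 4 kernel integrals
piece [0, 2): integrate t**(3/2)/8 against the kernel
∫ over [2, 8) of exp(-t/8)·t^(s-1) joins the sum
∫ 2/t·t^(s-1) over [8, 12)
piece [12, ∞): integrate exp(-t/2) against the kernel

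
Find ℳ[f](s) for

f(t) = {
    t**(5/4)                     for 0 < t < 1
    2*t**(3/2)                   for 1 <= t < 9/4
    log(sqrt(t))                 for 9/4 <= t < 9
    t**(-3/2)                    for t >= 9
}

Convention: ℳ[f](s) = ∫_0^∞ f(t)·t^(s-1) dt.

invert the shared t-power to get t**(3/4) on [0, 1); 2*t on [1, 9/4); log(sqrt(t))/sqrt(t) on [9/4, 9); …
back out the power substitution: t**(3/2) on [0, 1); 2*t**2 on [1, 3/2); log(t)/t on [3/2, 3); …
the 4 pieces separated at 1, 9/4, 9 each add one integral
between 0 and 1 the integrand is t**(5/4)·t^(s-1)
segment 1 to 9/4 holds 2*t**(3/2); add its integral
between 9/4 and 9 the integrand is log(sqrt(t))·t^(s-1)
on [9, ∞) integrate f = t**(-3/2) against the kernel

2**(-2*s - 1)*(324*2**(2*s + 1)*(2*s - 3)*(2*s + 3)*(-4*s + 4*(s + 1/2)**2 - 1) - 324*2**(2*s + 1)*(2*s - 3)*(4*s + 5)*(-4*s + 4*(s + 1/2)**2 - 1) - 216*3**(2*s + 1)*(s + 1/2)*(2*s - 3)*(2*s + 3)*(4*s + 5)*log(3) + 216*3**(2*s + 1)*(s + 1/2)*(2*s - 3)*(2*s + 3)*(4*s + 5)*log(2) - 108*3**(2*s + 1)*(2*s - 3)*(2*s + 3)*(4*s + 5)*log(2) + 108*3**(2*s + 1)*(2*s - 3)*(2*s + 3)*(4*s + 5) + 108*3**(2*s + 1)*(2*s - 3)*(2*s + 3)*(4*s + 5)*log(3) + 729*3**(2*s + 1)*(2*s - 3)*(4*s + 5)*(-4*s + 4*(s + 1/2)**2 - 1) + 108*6**(2*s + 1)*(s + 1/2)*(2*s - 3)*(2*s + 3)*(4*s + 5)*log(3) - 54*6**(2*s + 1)*(2*s - 3)*(2*s + 3)*(4*s + 5)*log(3) - 54*6**(2*s + 1)*(2*s - 3)*(2*s + 3)*(4*s + 5) - 2*6**(2*s + 1)*(2*s + 3)*(4*s + 5)*(-4*s + 4*(s + 1/2)**2 - 1))/(81*(2*s - 3)*(2*s + 3)*(4*s + 5)*(-4*s + 4*(s + 1/2)**2 - 1))
  -5/4 < Re(s) < 3/2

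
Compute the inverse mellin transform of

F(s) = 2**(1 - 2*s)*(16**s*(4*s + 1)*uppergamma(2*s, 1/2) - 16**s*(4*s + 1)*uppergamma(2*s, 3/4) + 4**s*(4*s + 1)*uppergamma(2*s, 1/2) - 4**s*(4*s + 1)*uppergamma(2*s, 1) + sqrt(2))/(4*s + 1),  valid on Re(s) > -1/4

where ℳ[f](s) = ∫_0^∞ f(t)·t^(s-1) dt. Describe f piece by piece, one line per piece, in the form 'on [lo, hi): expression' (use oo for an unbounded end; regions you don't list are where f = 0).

on [0, 1/4): t**(1/4)
on [1/4, 1): exp(-sqrt(t))
on [1, 9/4): exp(-sqrt(t)/2)

remove the power substitution first: sqrt(t) on [0, 1/2); exp(-t) on [1/2, 1); exp(-t/2) on [1, 3/2)
along the cuts 1/4, 1, ℳ[f](s) splits into 3 integrals
on [0, 1/4): add ∫ t**(1/4)·t^(s-1) dt
segment [1/4, 1) carries exp(-sqrt(t)); integrate it
on [1, 9/4): add ∫ exp(-sqrt(t)/2)·t^(s-1) dt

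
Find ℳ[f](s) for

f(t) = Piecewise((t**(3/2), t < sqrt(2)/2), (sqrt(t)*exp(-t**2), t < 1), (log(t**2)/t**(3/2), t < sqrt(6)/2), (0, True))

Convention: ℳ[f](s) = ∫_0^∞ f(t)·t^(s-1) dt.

2**(3/4 - s/2)*(3*2**(s/2 + 1/4)*(2*s + 3)*(-16*s + (2*s + 1)**2 + 8)*uppergamma(s/2 + 1/4, 1/2) - 3*2**(s/2 + 1/4)*(2*s + 3)*(-16*s + (2*s + 1)**2 + 8)*uppergamma(s/2 + 1/4, 1) + 48*2**(s/2 + 1/4)*(2*s + 3) + 3**(s/2 + 1/4)*(2*s + 1)*(2*s + 3)*(-8*log(2) + 8*log(3)) - 32*3**(s/2 + 1/4)*(2*s + 3) + 3**(s/2 + 1/4)*(2*s + 3)*(-32*log(3) + 32*log(2)) + 6*sqrt(2)*(-16*s + (2*s + 1)**2 + 8))/(12*(2*s + 3)*(-16*s + (2*s + 1)**2 + 8))
  Re(s) > -3/2

back out the shared t-power: t on [0, sqrt(2)/2); exp(-t**2) on [sqrt(2)/2, 1); log(t**2)/t**2 on [1, sqrt(6)/2)
back out the power substitution: sqrt(t) on [0, 1/2); exp(-t) on [1/2, 1); log(t)/t on [1, 3/2)
f breaks at sqrt(2)/2, 1 into 3 integrals to sum
on [0, sqrt(2)/2): add ∫ t**(3/2)·t^(s-1) dt
∫ sqrt(t)*exp(-t**2)·t^(s-1) over [sqrt(2)/2, 1)
piece [1, sqrt(6)/2): integrate log(t**2)/t**(3/2) against the kernel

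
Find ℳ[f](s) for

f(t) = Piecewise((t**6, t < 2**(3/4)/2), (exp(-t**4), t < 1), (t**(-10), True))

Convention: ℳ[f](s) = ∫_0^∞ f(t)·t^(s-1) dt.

(2**(3/4)/2)**s*(2**(s/4)*(s - 10)*(s + 6)*uppergamma(s/4, 1/2) - 2**(s/4)*(s - 10)*(s + 6)*uppergamma(s/4, 1) - 4*2**(s/4)*(s + 6) + sqrt(2)*(s - 10))/(4*(s - 10)*(s + 6))
  -6 < Re(s) < 10

the power substitution comes off first: t**3 on [0, sqrt(2)/2); exp(-t**2) on [sqrt(2)/2, 1); t**(-5) on [1, ∞)
the power substitution comes off first: t**(3/2) on [0, 1/2); exp(-t) on [1/2, 1); t**(-5/2) on [1, ∞)
the 3 pieces separated at 2**(3/4)/2, 1 each add one integral
on [0, 2**(3/4)/2): add ∫ t**6·t^(s-1) dt
piece [2**(3/4)/2, 1): integrate exp(-t**4) against the kernel
on [1, ∞) integrate f = t**(-10) against the kernel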